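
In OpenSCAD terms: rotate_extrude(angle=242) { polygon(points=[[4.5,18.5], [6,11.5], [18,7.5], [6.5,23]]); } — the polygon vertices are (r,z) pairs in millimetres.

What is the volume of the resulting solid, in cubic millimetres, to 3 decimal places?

Volume = 3254.182 mm³

Profile (r,z), 4 vertices: (4.5,18.5) (6,11.5) (18,7.5) (6.5,23)
edge 0: (4.5,18.5)→(6,11.5)  cross = 4.5·11.5 − 6·18.5 = -59.2500; (r_i+r_j)·cross = 10.5·-59.2500 = -622.1250
edge 1: (6,11.5)→(18,7.5)  cross = 6·7.5 − 18·11.5 = -162.0000; (r_i+r_j)·cross = 24·-162.0000 = -3888.0000
edge 2: (18,7.5)→(6.5,23)  cross = 18·23 − 6.5·7.5 = 365.2500; (r_i+r_j)·cross = 24.5·365.2500 = 8948.6250
edge 3: (6.5,23)→(4.5,18.5)  cross = 6.5·18.5 − 4.5·23 = 16.7500; (r_i+r_j)·cross = 11·16.7500 = 184.2500
Σcross = 160.7500 → A = |Σcross|/2 = 80.3750 mm²
Σ(r_i+r_j)·cross = 4622.7500 → first moment M = |Σ|/6 = 770.4583
R_c = M/A = 770.4583/80.3750 = 9.5858 mm
θ = 242° = 4.223697 rad
V = θ·R_c·A = 4.223697·9.5858·80.3750 = 3254.182 mm³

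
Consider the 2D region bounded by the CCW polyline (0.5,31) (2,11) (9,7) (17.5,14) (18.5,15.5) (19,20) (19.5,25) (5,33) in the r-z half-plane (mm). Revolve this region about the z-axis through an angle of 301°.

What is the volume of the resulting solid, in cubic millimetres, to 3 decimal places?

Volume = 16658.880 mm³

Profile (r,z), 8 vertices: (0.5,31) (2,11) (9,7) (17.5,14) (18.5,15.5) (19,20) (19.5,25) (5,33)
edge 0: (0.5,31)→(2,11)  cross = 0.5·11 − 2·31 = -56.5000; (r_i+r_j)·cross = 2.5·-56.5000 = -141.2500
edge 1: (2,11)→(9,7)  cross = 2·7 − 9·11 = -85.0000; (r_i+r_j)·cross = 11·-85.0000 = -935.0000
edge 2: (9,7)→(17.5,14)  cross = 9·14 − 17.5·7 = 3.5000; (r_i+r_j)·cross = 26.5·3.5000 = 92.7500
edge 3: (17.5,14)→(18.5,15.5)  cross = 17.5·15.5 − 18.5·14 = 12.2500; (r_i+r_j)·cross = 36·12.2500 = 441.0000
edge 4: (18.5,15.5)→(19,20)  cross = 18.5·20 − 19·15.5 = 75.5000; (r_i+r_j)·cross = 37.5·75.5000 = 2831.2500
edge 5: (19,20)→(19.5,25)  cross = 19·25 − 19.5·20 = 85.0000; (r_i+r_j)·cross = 38.5·85.0000 = 3272.5000
edge 6: (19.5,25)→(5,33)  cross = 19.5·33 − 5·25 = 518.5000; (r_i+r_j)·cross = 24.5·518.5000 = 12703.2500
edge 7: (5,33)→(0.5,31)  cross = 5·31 − 0.5·33 = 138.5000; (r_i+r_j)·cross = 5.5·138.5000 = 761.7500
Σcross = 691.7500 → A = |Σcross|/2 = 345.8750 mm²
Σ(r_i+r_j)·cross = 19026.2500 → first moment M = |Σ|/6 = 3171.0417
R_c = M/A = 3171.0417/345.8750 = 9.1682 mm
θ = 301° = 5.253441 rad
V = θ·R_c·A = 5.253441·9.1682·345.8750 = 16658.880 mm³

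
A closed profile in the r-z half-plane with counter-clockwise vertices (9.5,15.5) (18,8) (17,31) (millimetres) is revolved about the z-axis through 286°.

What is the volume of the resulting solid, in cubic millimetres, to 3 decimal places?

Profile (r,z), 3 vertices: (9.5,15.5) (18,8) (17,31)
edge 0: (9.5,15.5)→(18,8)  cross = 9.5·8 − 18·15.5 = -203.0000; (r_i+r_j)·cross = 27.5·-203.0000 = -5582.5000
edge 1: (18,8)→(17,31)  cross = 18·31 − 17·8 = 422.0000; (r_i+r_j)·cross = 35·422.0000 = 14770.0000
edge 2: (17,31)→(9.5,15.5)  cross = 17·15.5 − 9.5·31 = -31.0000; (r_i+r_j)·cross = 26.5·-31.0000 = -821.5000
Σcross = 188.0000 → A = |Σcross|/2 = 94.0000 mm²
Σ(r_i+r_j)·cross = 8366.0000 → first moment M = |Σ|/6 = 1394.3333
R_c = M/A = 1394.3333/94.0000 = 14.8333 mm
θ = 286° = 4.991642 rad
V = θ·R_c·A = 4.991642·14.8333·94.0000 = 6960.012 mm³

Volume = 6960.012 mm³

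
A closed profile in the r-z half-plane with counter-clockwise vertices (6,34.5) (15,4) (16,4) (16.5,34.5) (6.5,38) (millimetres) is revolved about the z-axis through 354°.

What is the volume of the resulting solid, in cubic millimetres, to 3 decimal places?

Profile (r,z), 5 vertices: (6,34.5) (15,4) (16,4) (16.5,34.5) (6.5,38)
edge 0: (6,34.5)→(15,4)  cross = 6·4 − 15·34.5 = -493.5000; (r_i+r_j)·cross = 21·-493.5000 = -10363.5000
edge 1: (15,4)→(16,4)  cross = 15·4 − 16·4 = -4.0000; (r_i+r_j)·cross = 31·-4.0000 = -124.0000
edge 2: (16,4)→(16.5,34.5)  cross = 16·34.5 − 16.5·4 = 486.0000; (r_i+r_j)·cross = 32.5·486.0000 = 15795.0000
edge 3: (16.5,34.5)→(6.5,38)  cross = 16.5·38 − 6.5·34.5 = 402.7500; (r_i+r_j)·cross = 23·402.7500 = 9263.2500
edge 4: (6.5,38)→(6,34.5)  cross = 6.5·34.5 − 6·38 = -3.7500; (r_i+r_j)·cross = 12.5·-3.7500 = -46.8750
Σcross = 387.5000 → A = |Σcross|/2 = 193.7500 mm²
Σ(r_i+r_j)·cross = 14523.8750 → first moment M = |Σ|/6 = 2420.6458
R_c = M/A = 2420.6458/193.7500 = 12.4937 mm
θ = 354° = 6.178466 rad
V = θ·R_c·A = 6.178466·12.4937·193.7500 = 14955.877 mm³

Volume = 14955.877 mm³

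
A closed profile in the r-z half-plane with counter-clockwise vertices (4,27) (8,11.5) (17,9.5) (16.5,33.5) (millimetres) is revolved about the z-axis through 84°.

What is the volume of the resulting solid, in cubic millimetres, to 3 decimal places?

Volume = 3710.487 mm³

Profile (r,z), 4 vertices: (4,27) (8,11.5) (17,9.5) (16.5,33.5)
edge 0: (4,27)→(8,11.5)  cross = 4·11.5 − 8·27 = -170.0000; (r_i+r_j)·cross = 12·-170.0000 = -2040.0000
edge 1: (8,11.5)→(17,9.5)  cross = 8·9.5 − 17·11.5 = -119.5000; (r_i+r_j)·cross = 25·-119.5000 = -2987.5000
edge 2: (17,9.5)→(16.5,33.5)  cross = 17·33.5 − 16.5·9.5 = 412.7500; (r_i+r_j)·cross = 33.5·412.7500 = 13827.1250
edge 3: (16.5,33.5)→(4,27)  cross = 16.5·27 − 4·33.5 = 311.5000; (r_i+r_j)·cross = 20.5·311.5000 = 6385.7500
Σcross = 434.7500 → A = |Σcross|/2 = 217.3750 mm²
Σ(r_i+r_j)·cross = 15185.3750 → first moment M = |Σ|/6 = 2530.8958
R_c = M/A = 2530.8958/217.3750 = 11.6430 mm
θ = 84° = 1.466077 rad
V = θ·R_c·A = 1.466077·11.6430·217.3750 = 3710.487 mm³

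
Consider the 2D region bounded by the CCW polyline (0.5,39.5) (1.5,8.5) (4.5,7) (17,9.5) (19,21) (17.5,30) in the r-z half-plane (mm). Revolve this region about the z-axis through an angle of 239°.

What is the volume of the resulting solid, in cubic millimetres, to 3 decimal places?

Profile (r,z), 6 vertices: (0.5,39.5) (1.5,8.5) (4.5,7) (17,9.5) (19,21) (17.5,30)
edge 0: (0.5,39.5)→(1.5,8.5)  cross = 0.5·8.5 − 1.5·39.5 = -55.0000; (r_i+r_j)·cross = 2·-55.0000 = -110.0000
edge 1: (1.5,8.5)→(4.5,7)  cross = 1.5·7 − 4.5·8.5 = -27.7500; (r_i+r_j)·cross = 6·-27.7500 = -166.5000
edge 2: (4.5,7)→(17,9.5)  cross = 4.5·9.5 − 17·7 = -76.2500; (r_i+r_j)·cross = 21.5·-76.2500 = -1639.3750
edge 3: (17,9.5)→(19,21)  cross = 17·21 − 19·9.5 = 176.5000; (r_i+r_j)·cross = 36·176.5000 = 6354.0000
edge 4: (19,21)→(17.5,30)  cross = 19·30 − 17.5·21 = 202.5000; (r_i+r_j)·cross = 36.5·202.5000 = 7391.2500
edge 5: (17.5,30)→(0.5,39.5)  cross = 17.5·39.5 − 0.5·30 = 676.2500; (r_i+r_j)·cross = 18·676.2500 = 12172.5000
Σcross = 896.2500 → A = |Σcross|/2 = 448.1250 mm²
Σ(r_i+r_j)·cross = 24001.8750 → first moment M = |Σ|/6 = 4000.3125
R_c = M/A = 4000.3125/448.1250 = 8.9268 mm
θ = 239° = 4.171337 rad
V = θ·R_c·A = 4.171337·8.9268·448.1250 = 16686.651 mm³

Volume = 16686.651 mm³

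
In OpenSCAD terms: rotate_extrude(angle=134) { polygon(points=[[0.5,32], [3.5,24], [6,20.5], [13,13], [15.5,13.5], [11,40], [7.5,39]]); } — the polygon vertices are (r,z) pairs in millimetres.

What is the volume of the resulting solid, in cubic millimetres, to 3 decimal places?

Profile (r,z), 7 vertices: (0.5,32) (3.5,24) (6,20.5) (13,13) (15.5,13.5) (11,40) (7.5,39)
edge 0: (0.5,32)→(3.5,24)  cross = 0.5·24 − 3.5·32 = -100.0000; (r_i+r_j)·cross = 4·-100.0000 = -400.0000
edge 1: (3.5,24)→(6,20.5)  cross = 3.5·20.5 − 6·24 = -72.2500; (r_i+r_j)·cross = 9.5·-72.2500 = -686.3750
edge 2: (6,20.5)→(13,13)  cross = 6·13 − 13·20.5 = -188.5000; (r_i+r_j)·cross = 19·-188.5000 = -3581.5000
edge 3: (13,13)→(15.5,13.5)  cross = 13·13.5 − 15.5·13 = -26.0000; (r_i+r_j)·cross = 28.5·-26.0000 = -741.0000
edge 4: (15.5,13.5)→(11,40)  cross = 15.5·40 − 11·13.5 = 471.5000; (r_i+r_j)·cross = 26.5·471.5000 = 12494.7500
edge 5: (11,40)→(7.5,39)  cross = 11·39 − 7.5·40 = 129.0000; (r_i+r_j)·cross = 18.5·129.0000 = 2386.5000
edge 6: (7.5,39)→(0.5,32)  cross = 7.5·32 − 0.5·39 = 220.5000; (r_i+r_j)·cross = 8·220.5000 = 1764.0000
Σcross = 434.2500 → A = |Σcross|/2 = 217.1250 mm²
Σ(r_i+r_j)·cross = 11236.3750 → first moment M = |Σ|/6 = 1872.7292
R_c = M/A = 1872.7292/217.1250 = 8.6251 mm
θ = 134° = 2.338741 rad
V = θ·R_c·A = 2.338741·8.6251·217.1250 = 4379.829 mm³

Volume = 4379.829 mm³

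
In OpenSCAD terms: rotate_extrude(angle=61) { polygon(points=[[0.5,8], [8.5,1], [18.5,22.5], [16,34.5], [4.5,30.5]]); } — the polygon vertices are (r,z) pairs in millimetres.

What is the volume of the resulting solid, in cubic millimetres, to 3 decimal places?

Profile (r,z), 5 vertices: (0.5,8) (8.5,1) (18.5,22.5) (16,34.5) (4.5,30.5)
edge 0: (0.5,8)→(8.5,1)  cross = 0.5·1 − 8.5·8 = -67.5000; (r_i+r_j)·cross = 9·-67.5000 = -607.5000
edge 1: (8.5,1)→(18.5,22.5)  cross = 8.5·22.5 − 18.5·1 = 172.7500; (r_i+r_j)·cross = 27·172.7500 = 4664.2500
edge 2: (18.5,22.5)→(16,34.5)  cross = 18.5·34.5 − 16·22.5 = 278.2500; (r_i+r_j)·cross = 34.5·278.2500 = 9599.6250
edge 3: (16,34.5)→(4.5,30.5)  cross = 16·30.5 − 4.5·34.5 = 332.7500; (r_i+r_j)·cross = 20.5·332.7500 = 6821.3750
edge 4: (4.5,30.5)→(0.5,8)  cross = 4.5·8 − 0.5·30.5 = 20.7500; (r_i+r_j)·cross = 5·20.7500 = 103.7500
Σcross = 737.0000 → A = |Σcross|/2 = 368.5000 mm²
Σ(r_i+r_j)·cross = 20581.5000 → first moment M = |Σ|/6 = 3430.2500
R_c = M/A = 3430.2500/368.5000 = 9.3087 mm
θ = 61° = 1.064651 rad
V = θ·R_c·A = 1.064651·9.3087·368.5000 = 3652.019 mm³

Volume = 3652.019 mm³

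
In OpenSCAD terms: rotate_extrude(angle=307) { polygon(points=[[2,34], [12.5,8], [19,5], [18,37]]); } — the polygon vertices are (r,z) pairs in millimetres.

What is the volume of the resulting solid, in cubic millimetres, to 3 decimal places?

Volume = 22049.948 mm³

Profile (r,z), 4 vertices: (2,34) (12.5,8) (19,5) (18,37)
edge 0: (2,34)→(12.5,8)  cross = 2·8 − 12.5·34 = -409.0000; (r_i+r_j)·cross = 14.5·-409.0000 = -5930.5000
edge 1: (12.5,8)→(19,5)  cross = 12.5·5 − 19·8 = -89.5000; (r_i+r_j)·cross = 31.5·-89.5000 = -2819.2500
edge 2: (19,5)→(18,37)  cross = 19·37 − 18·5 = 613.0000; (r_i+r_j)·cross = 37·613.0000 = 22681.0000
edge 3: (18,37)→(2,34)  cross = 18·34 − 2·37 = 538.0000; (r_i+r_j)·cross = 20·538.0000 = 10760.0000
Σcross = 652.5000 → A = |Σcross|/2 = 326.2500 mm²
Σ(r_i+r_j)·cross = 24691.2500 → first moment M = |Σ|/6 = 4115.2083
R_c = M/A = 4115.2083/326.2500 = 12.6137 mm
θ = 307° = 5.358161 rad
V = θ·R_c·A = 5.358161·12.6137·326.2500 = 22049.948 mm³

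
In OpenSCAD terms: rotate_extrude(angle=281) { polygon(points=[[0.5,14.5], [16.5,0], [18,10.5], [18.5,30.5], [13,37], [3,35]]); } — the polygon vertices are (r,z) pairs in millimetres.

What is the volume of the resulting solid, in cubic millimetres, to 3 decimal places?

Profile (r,z), 6 vertices: (0.5,14.5) (16.5,0) (18,10.5) (18.5,30.5) (13,37) (3,35)
edge 0: (0.5,14.5)→(16.5,0)  cross = 0.5·0 − 16.5·14.5 = -239.2500; (r_i+r_j)·cross = 17·-239.2500 = -4067.2500
edge 1: (16.5,0)→(18,10.5)  cross = 16.5·10.5 − 18·0 = 173.2500; (r_i+r_j)·cross = 34.5·173.2500 = 5977.1250
edge 2: (18,10.5)→(18.5,30.5)  cross = 18·30.5 − 18.5·10.5 = 354.7500; (r_i+r_j)·cross = 36.5·354.7500 = 12948.3750
edge 3: (18.5,30.5)→(13,37)  cross = 18.5·37 − 13·30.5 = 288.0000; (r_i+r_j)·cross = 31.5·288.0000 = 9072.0000
edge 4: (13,37)→(3,35)  cross = 13·35 − 3·37 = 344.0000; (r_i+r_j)·cross = 16·344.0000 = 5504.0000
edge 5: (3,35)→(0.5,14.5)  cross = 3·14.5 − 0.5·35 = 26.0000; (r_i+r_j)·cross = 3.5·26.0000 = 91.0000
Σcross = 946.7500 → A = |Σcross|/2 = 473.3750 mm²
Σ(r_i+r_j)·cross = 29525.2500 → first moment M = |Σ|/6 = 4920.8750
R_c = M/A = 4920.8750/473.3750 = 10.3953 mm
θ = 281° = 4.904375 rad
V = θ·R_c·A = 4.904375·10.3953·473.3750 = 24133.817 mm³

Volume = 24133.817 mm³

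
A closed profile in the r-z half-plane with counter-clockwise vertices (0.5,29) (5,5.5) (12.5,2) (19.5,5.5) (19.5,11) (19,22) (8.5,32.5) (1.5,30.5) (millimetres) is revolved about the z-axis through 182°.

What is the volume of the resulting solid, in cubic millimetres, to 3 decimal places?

Profile (r,z), 8 vertices: (0.5,29) (5,5.5) (12.5,2) (19.5,5.5) (19.5,11) (19,22) (8.5,32.5) (1.5,30.5)
edge 0: (0.5,29)→(5,5.5)  cross = 0.5·5.5 − 5·29 = -142.2500; (r_i+r_j)·cross = 5.5·-142.2500 = -782.3750
edge 1: (5,5.5)→(12.5,2)  cross = 5·2 − 12.5·5.5 = -58.7500; (r_i+r_j)·cross = 17.5·-58.7500 = -1028.1250
edge 2: (12.5,2)→(19.5,5.5)  cross = 12.5·5.5 − 19.5·2 = 29.7500; (r_i+r_j)·cross = 32·29.7500 = 952.0000
edge 3: (19.5,5.5)→(19.5,11)  cross = 19.5·11 − 19.5·5.5 = 107.2500; (r_i+r_j)·cross = 39·107.2500 = 4182.7500
edge 4: (19.5,11)→(19,22)  cross = 19.5·22 − 19·11 = 220.0000; (r_i+r_j)·cross = 38.5·220.0000 = 8470.0000
edge 5: (19,22)→(8.5,32.5)  cross = 19·32.5 − 8.5·22 = 430.5000; (r_i+r_j)·cross = 27.5·430.5000 = 11838.7500
edge 6: (8.5,32.5)→(1.5,30.5)  cross = 8.5·30.5 − 1.5·32.5 = 210.5000; (r_i+r_j)·cross = 10·210.5000 = 2105.0000
edge 7: (1.5,30.5)→(0.5,29)  cross = 1.5·29 − 0.5·30.5 = 28.2500; (r_i+r_j)·cross = 2·28.2500 = 56.5000
Σcross = 825.2500 → A = |Σcross|/2 = 412.6250 mm²
Σ(r_i+r_j)·cross = 25794.5000 → first moment M = |Σ|/6 = 4299.0833
R_c = M/A = 4299.0833/412.6250 = 10.4189 mm
θ = 182° = 3.176499 rad
V = θ·R_c·A = 3.176499·10.4189·412.6250 = 13656.035 mm³

Volume = 13656.035 mm³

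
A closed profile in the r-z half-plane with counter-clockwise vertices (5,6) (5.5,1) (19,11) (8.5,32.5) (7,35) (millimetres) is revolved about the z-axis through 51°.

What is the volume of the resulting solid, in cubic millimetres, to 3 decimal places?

Volume = 2169.180 mm³

Profile (r,z), 5 vertices: (5,6) (5.5,1) (19,11) (8.5,32.5) (7,35)
edge 0: (5,6)→(5.5,1)  cross = 5·1 − 5.5·6 = -28.0000; (r_i+r_j)·cross = 10.5·-28.0000 = -294.0000
edge 1: (5.5,1)→(19,11)  cross = 5.5·11 − 19·1 = 41.5000; (r_i+r_j)·cross = 24.5·41.5000 = 1016.7500
edge 2: (19,11)→(8.5,32.5)  cross = 19·32.5 − 8.5·11 = 524.0000; (r_i+r_j)·cross = 27.5·524.0000 = 14410.0000
edge 3: (8.5,32.5)→(7,35)  cross = 8.5·35 − 7·32.5 = 70.0000; (r_i+r_j)·cross = 15.5·70.0000 = 1085.0000
edge 4: (7,35)→(5,6)  cross = 7·6 − 5·35 = -133.0000; (r_i+r_j)·cross = 12·-133.0000 = -1596.0000
Σcross = 474.5000 → A = |Σcross|/2 = 237.2500 mm²
Σ(r_i+r_j)·cross = 14621.7500 → first moment M = |Σ|/6 = 2436.9583
R_c = M/A = 2436.9583/237.2500 = 10.2717 mm
θ = 51° = 0.890118 rad
V = θ·R_c·A = 0.890118·10.2717·237.2500 = 2169.180 mm³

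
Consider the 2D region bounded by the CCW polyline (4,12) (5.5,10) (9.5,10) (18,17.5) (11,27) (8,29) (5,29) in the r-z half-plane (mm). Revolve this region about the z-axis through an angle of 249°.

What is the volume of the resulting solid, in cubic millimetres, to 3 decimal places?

Profile (r,z), 7 vertices: (4,12) (5.5,10) (9.5,10) (18,17.5) (11,27) (8,29) (5,29)
edge 0: (4,12)→(5.5,10)  cross = 4·10 − 5.5·12 = -26.0000; (r_i+r_j)·cross = 9.5·-26.0000 = -247.0000
edge 1: (5.5,10)→(9.5,10)  cross = 5.5·10 − 9.5·10 = -40.0000; (r_i+r_j)·cross = 15·-40.0000 = -600.0000
edge 2: (9.5,10)→(18,17.5)  cross = 9.5·17.5 − 18·10 = -13.7500; (r_i+r_j)·cross = 27.5·-13.7500 = -378.1250
edge 3: (18,17.5)→(11,27)  cross = 18·27 − 11·17.5 = 293.5000; (r_i+r_j)·cross = 29·293.5000 = 8511.5000
edge 4: (11,27)→(8,29)  cross = 11·29 − 8·27 = 103.0000; (r_i+r_j)·cross = 19·103.0000 = 1957.0000
edge 5: (8,29)→(5,29)  cross = 8·29 − 5·29 = 87.0000; (r_i+r_j)·cross = 13·87.0000 = 1131.0000
edge 6: (5,29)→(4,12)  cross = 5·12 − 4·29 = -56.0000; (r_i+r_j)·cross = 9·-56.0000 = -504.0000
Σcross = 347.7500 → A = |Σcross|/2 = 173.8750 mm²
Σ(r_i+r_j)·cross = 9870.3750 → first moment M = |Σ|/6 = 1645.0625
R_c = M/A = 1645.0625/173.8750 = 9.4612 mm
θ = 249° = 4.345870 rad
V = θ·R_c·A = 4.345870·9.4612·173.8750 = 7149.227 mm³

Volume = 7149.227 mm³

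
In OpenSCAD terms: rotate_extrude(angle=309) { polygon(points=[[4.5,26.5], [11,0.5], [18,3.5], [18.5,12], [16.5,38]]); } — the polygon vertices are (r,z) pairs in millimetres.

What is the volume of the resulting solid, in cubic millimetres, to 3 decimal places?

Profile (r,z), 5 vertices: (4.5,26.5) (11,0.5) (18,3.5) (18.5,12) (16.5,38)
edge 0: (4.5,26.5)→(11,0.5)  cross = 4.5·0.5 − 11·26.5 = -289.2500; (r_i+r_j)·cross = 15.5·-289.2500 = -4483.3750
edge 1: (11,0.5)→(18,3.5)  cross = 11·3.5 − 18·0.5 = 29.5000; (r_i+r_j)·cross = 29·29.5000 = 855.5000
edge 2: (18,3.5)→(18.5,12)  cross = 18·12 − 18.5·3.5 = 151.2500; (r_i+r_j)·cross = 36.5·151.2500 = 5520.6250
edge 3: (18.5,12)→(16.5,38)  cross = 18.5·38 − 16.5·12 = 505.0000; (r_i+r_j)·cross = 35·505.0000 = 17675.0000
edge 4: (16.5,38)→(4.5,26.5)  cross = 16.5·26.5 − 4.5·38 = 266.2500; (r_i+r_j)·cross = 21·266.2500 = 5591.2500
Σcross = 662.7500 → A = |Σcross|/2 = 331.3750 mm²
Σ(r_i+r_j)·cross = 25159.0000 → first moment M = |Σ|/6 = 4193.1667
R_c = M/A = 4193.1667/331.3750 = 12.6538 mm
θ = 309° = 5.393067 rad
V = θ·R_c·A = 5.393067·12.6538·331.3750 = 22614.030 mm³

Volume = 22614.030 mm³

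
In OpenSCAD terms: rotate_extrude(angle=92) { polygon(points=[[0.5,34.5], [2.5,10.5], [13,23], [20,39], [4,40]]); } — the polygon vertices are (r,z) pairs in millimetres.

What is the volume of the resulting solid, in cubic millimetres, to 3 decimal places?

Volume = 4300.741 mm³

Profile (r,z), 5 vertices: (0.5,34.5) (2.5,10.5) (13,23) (20,39) (4,40)
edge 0: (0.5,34.5)→(2.5,10.5)  cross = 0.5·10.5 − 2.5·34.5 = -81.0000; (r_i+r_j)·cross = 3·-81.0000 = -243.0000
edge 1: (2.5,10.5)→(13,23)  cross = 2.5·23 − 13·10.5 = -79.0000; (r_i+r_j)·cross = 15.5·-79.0000 = -1224.5000
edge 2: (13,23)→(20,39)  cross = 13·39 − 20·23 = 47.0000; (r_i+r_j)·cross = 33·47.0000 = 1551.0000
edge 3: (20,39)→(4,40)  cross = 20·40 − 4·39 = 644.0000; (r_i+r_j)·cross = 24·644.0000 = 15456.0000
edge 4: (4,40)→(0.5,34.5)  cross = 4·34.5 − 0.5·40 = 118.0000; (r_i+r_j)·cross = 4.5·118.0000 = 531.0000
Σcross = 649.0000 → A = |Σcross|/2 = 324.5000 mm²
Σ(r_i+r_j)·cross = 16070.5000 → first moment M = |Σ|/6 = 2678.4167
R_c = M/A = 2678.4167/324.5000 = 8.2540 mm
θ = 92° = 1.605703 rad
V = θ·R_c·A = 1.605703·8.2540·324.5000 = 4300.741 mm³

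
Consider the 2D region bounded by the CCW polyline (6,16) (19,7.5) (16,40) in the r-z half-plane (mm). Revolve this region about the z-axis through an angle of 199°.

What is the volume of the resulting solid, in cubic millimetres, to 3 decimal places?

Volume = 9422.227 mm³

Profile (r,z), 3 vertices: (6,16) (19,7.5) (16,40)
edge 0: (6,16)→(19,7.5)  cross = 6·7.5 − 19·16 = -259.0000; (r_i+r_j)·cross = 25·-259.0000 = -6475.0000
edge 1: (19,7.5)→(16,40)  cross = 19·40 − 16·7.5 = 640.0000; (r_i+r_j)·cross = 35·640.0000 = 22400.0000
edge 2: (16,40)→(6,16)  cross = 16·16 − 6·40 = 16.0000; (r_i+r_j)·cross = 22·16.0000 = 352.0000
Σcross = 397.0000 → A = |Σcross|/2 = 198.5000 mm²
Σ(r_i+r_j)·cross = 16277.0000 → first moment M = |Σ|/6 = 2712.8333
R_c = M/A = 2712.8333/198.5000 = 13.6667 mm
θ = 199° = 3.473205 rad
V = θ·R_c·A = 3.473205·13.6667·198.5000 = 9422.227 mm³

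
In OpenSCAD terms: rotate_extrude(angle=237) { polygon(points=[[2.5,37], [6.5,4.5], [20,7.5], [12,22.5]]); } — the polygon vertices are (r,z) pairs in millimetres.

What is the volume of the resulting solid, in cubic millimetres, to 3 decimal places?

Volume = 9642.019 mm³

Profile (r,z), 4 vertices: (2.5,37) (6.5,4.5) (20,7.5) (12,22.5)
edge 0: (2.5,37)→(6.5,4.5)  cross = 2.5·4.5 − 6.5·37 = -229.2500; (r_i+r_j)·cross = 9·-229.2500 = -2063.2500
edge 1: (6.5,4.5)→(20,7.5)  cross = 6.5·7.5 − 20·4.5 = -41.2500; (r_i+r_j)·cross = 26.5·-41.2500 = -1093.1250
edge 2: (20,7.5)→(12,22.5)  cross = 20·22.5 − 12·7.5 = 360.0000; (r_i+r_j)·cross = 32·360.0000 = 11520.0000
edge 3: (12,22.5)→(2.5,37)  cross = 12·37 − 2.5·22.5 = 387.7500; (r_i+r_j)·cross = 14.5·387.7500 = 5622.3750
Σcross = 477.2500 → A = |Σcross|/2 = 238.6250 mm²
Σ(r_i+r_j)·cross = 13986.0000 → first moment M = |Σ|/6 = 2331.0000
R_c = M/A = 2331.0000/238.6250 = 9.7685 mm
θ = 237° = 4.136430 rad
V = θ·R_c·A = 4.136430·9.7685·238.6250 = 9642.019 mm³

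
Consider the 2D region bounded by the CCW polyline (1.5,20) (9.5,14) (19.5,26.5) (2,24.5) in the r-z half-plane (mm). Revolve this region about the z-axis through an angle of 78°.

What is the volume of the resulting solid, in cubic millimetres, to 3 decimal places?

Profile (r,z), 4 vertices: (1.5,20) (9.5,14) (19.5,26.5) (2,24.5)
edge 0: (1.5,20)→(9.5,14)  cross = 1.5·14 − 9.5·20 = -169.0000; (r_i+r_j)·cross = 11·-169.0000 = -1859.0000
edge 1: (9.5,14)→(19.5,26.5)  cross = 9.5·26.5 − 19.5·14 = -21.2500; (r_i+r_j)·cross = 29·-21.2500 = -616.2500
edge 2: (19.5,26.5)→(2,24.5)  cross = 19.5·24.5 − 2·26.5 = 424.7500; (r_i+r_j)·cross = 21.5·424.7500 = 9132.1250
edge 3: (2,24.5)→(1.5,20)  cross = 2·20 − 1.5·24.5 = 3.2500; (r_i+r_j)·cross = 3.5·3.2500 = 11.3750
Σcross = 237.7500 → A = |Σcross|/2 = 118.8750 mm²
Σ(r_i+r_j)·cross = 6668.2500 → first moment M = |Σ|/6 = 1111.3750
R_c = M/A = 1111.3750/118.8750 = 9.3491 mm
θ = 78° = 1.361357 rad
V = θ·R_c·A = 1.361357·9.3491·118.8750 = 1512.978 mm³

Volume = 1512.978 mm³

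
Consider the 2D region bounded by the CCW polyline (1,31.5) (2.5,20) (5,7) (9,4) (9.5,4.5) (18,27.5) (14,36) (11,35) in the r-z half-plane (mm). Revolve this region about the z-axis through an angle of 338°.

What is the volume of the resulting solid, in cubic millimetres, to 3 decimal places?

Volume = 17777.032 mm³

Profile (r,z), 8 vertices: (1,31.5) (2.5,20) (5,7) (9,4) (9.5,4.5) (18,27.5) (14,36) (11,35)
edge 0: (1,31.5)→(2.5,20)  cross = 1·20 − 2.5·31.5 = -58.7500; (r_i+r_j)·cross = 3.5·-58.7500 = -205.6250
edge 1: (2.5,20)→(5,7)  cross = 2.5·7 − 5·20 = -82.5000; (r_i+r_j)·cross = 7.5·-82.5000 = -618.7500
edge 2: (5,7)→(9,4)  cross = 5·4 − 9·7 = -43.0000; (r_i+r_j)·cross = 14·-43.0000 = -602.0000
edge 3: (9,4)→(9.5,4.5)  cross = 9·4.5 − 9.5·4 = 2.5000; (r_i+r_j)·cross = 18.5·2.5000 = 46.2500
edge 4: (9.5,4.5)→(18,27.5)  cross = 9.5·27.5 − 18·4.5 = 180.2500; (r_i+r_j)·cross = 27.5·180.2500 = 4956.8750
edge 5: (18,27.5)→(14,36)  cross = 18·36 − 14·27.5 = 263.0000; (r_i+r_j)·cross = 32·263.0000 = 8416.0000
edge 6: (14,36)→(11,35)  cross = 14·35 − 11·36 = 94.0000; (r_i+r_j)·cross = 25·94.0000 = 2350.0000
edge 7: (11,35)→(1,31.5)  cross = 11·31.5 − 1·35 = 311.5000; (r_i+r_j)·cross = 12·311.5000 = 3738.0000
Σcross = 667.0000 → A = |Σcross|/2 = 333.5000 mm²
Σ(r_i+r_j)·cross = 18080.7500 → first moment M = |Σ|/6 = 3013.4583
R_c = M/A = 3013.4583/333.5000 = 9.0359 mm
θ = 338° = 5.899213 rad
V = θ·R_c·A = 5.899213·9.0359·333.5000 = 17777.032 mm³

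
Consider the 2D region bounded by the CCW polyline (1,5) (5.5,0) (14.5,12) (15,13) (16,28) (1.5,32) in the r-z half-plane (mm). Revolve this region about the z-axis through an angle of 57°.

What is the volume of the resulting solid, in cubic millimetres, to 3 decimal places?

Volume = 2674.082 mm³

Profile (r,z), 6 vertices: (1,5) (5.5,0) (14.5,12) (15,13) (16,28) (1.5,32)
edge 0: (1,5)→(5.5,0)  cross = 1·0 − 5.5·5 = -27.5000; (r_i+r_j)·cross = 6.5·-27.5000 = -178.7500
edge 1: (5.5,0)→(14.5,12)  cross = 5.5·12 − 14.5·0 = 66.0000; (r_i+r_j)·cross = 20·66.0000 = 1320.0000
edge 2: (14.5,12)→(15,13)  cross = 14.5·13 − 15·12 = 8.5000; (r_i+r_j)·cross = 29.5·8.5000 = 250.7500
edge 3: (15,13)→(16,28)  cross = 15·28 − 16·13 = 212.0000; (r_i+r_j)·cross = 31·212.0000 = 6572.0000
edge 4: (16,28)→(1.5,32)  cross = 16·32 − 1.5·28 = 470.0000; (r_i+r_j)·cross = 17.5·470.0000 = 8225.0000
edge 5: (1.5,32)→(1,5)  cross = 1.5·5 − 1·32 = -24.5000; (r_i+r_j)·cross = 2.5·-24.5000 = -61.2500
Σcross = 704.5000 → A = |Σcross|/2 = 352.2500 mm²
Σ(r_i+r_j)·cross = 16127.7500 → first moment M = |Σ|/6 = 2687.9583
R_c = M/A = 2687.9583/352.2500 = 7.6308 mm
θ = 57° = 0.994838 rad
V = θ·R_c·A = 0.994838·7.6308·352.2500 = 2674.082 mm³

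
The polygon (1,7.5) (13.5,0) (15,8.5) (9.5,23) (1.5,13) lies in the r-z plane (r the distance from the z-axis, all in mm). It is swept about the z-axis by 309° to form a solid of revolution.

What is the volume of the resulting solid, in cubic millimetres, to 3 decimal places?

Profile (r,z), 5 vertices: (1,7.5) (13.5,0) (15,8.5) (9.5,23) (1.5,13)
edge 0: (1,7.5)→(13.5,0)  cross = 1·0 − 13.5·7.5 = -101.2500; (r_i+r_j)·cross = 14.5·-101.2500 = -1468.1250
edge 1: (13.5,0)→(15,8.5)  cross = 13.5·8.5 − 15·0 = 114.7500; (r_i+r_j)·cross = 28.5·114.7500 = 3270.3750
edge 2: (15,8.5)→(9.5,23)  cross = 15·23 − 9.5·8.5 = 264.2500; (r_i+r_j)·cross = 24.5·264.2500 = 6474.1250
edge 3: (9.5,23)→(1.5,13)  cross = 9.5·13 − 1.5·23 = 89.0000; (r_i+r_j)·cross = 11·89.0000 = 979.0000
edge 4: (1.5,13)→(1,7.5)  cross = 1.5·7.5 − 1·13 = -1.7500; (r_i+r_j)·cross = 2.5·-1.7500 = -4.3750
Σcross = 365.0000 → A = |Σcross|/2 = 182.5000 mm²
Σ(r_i+r_j)·cross = 9251.0000 → first moment M = |Σ|/6 = 1541.8333
R_c = M/A = 1541.8333/182.5000 = 8.4484 mm
θ = 309° = 5.393067 rad
V = θ·R_c·A = 5.393067·8.4484·182.5000 = 8315.211 mm³

Volume = 8315.211 mm³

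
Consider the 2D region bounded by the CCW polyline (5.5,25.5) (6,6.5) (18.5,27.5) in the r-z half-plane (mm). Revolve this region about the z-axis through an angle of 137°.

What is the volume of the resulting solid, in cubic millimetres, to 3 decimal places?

Volume = 2964.965 mm³

Profile (r,z), 3 vertices: (5.5,25.5) (6,6.5) (18.5,27.5)
edge 0: (5.5,25.5)→(6,6.5)  cross = 5.5·6.5 − 6·25.5 = -117.2500; (r_i+r_j)·cross = 11.5·-117.2500 = -1348.3750
edge 1: (6,6.5)→(18.5,27.5)  cross = 6·27.5 − 18.5·6.5 = 44.7500; (r_i+r_j)·cross = 24.5·44.7500 = 1096.3750
edge 2: (18.5,27.5)→(5.5,25.5)  cross = 18.5·25.5 − 5.5·27.5 = 320.5000; (r_i+r_j)·cross = 24·320.5000 = 7692.0000
Σcross = 248.0000 → A = |Σcross|/2 = 124.0000 mm²
Σ(r_i+r_j)·cross = 7440.0000 → first moment M = |Σ|/6 = 1240.0000
R_c = M/A = 1240.0000/124.0000 = 10.0000 mm
θ = 137° = 2.391101 rad
V = θ·R_c·A = 2.391101·10.0000·124.0000 = 2964.965 mm³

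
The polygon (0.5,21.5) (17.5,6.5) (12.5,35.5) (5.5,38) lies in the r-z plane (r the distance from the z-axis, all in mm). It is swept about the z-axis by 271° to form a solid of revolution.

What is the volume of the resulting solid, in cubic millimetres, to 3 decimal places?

Volume = 11916.838 mm³

Profile (r,z), 4 vertices: (0.5,21.5) (17.5,6.5) (12.5,35.5) (5.5,38)
edge 0: (0.5,21.5)→(17.5,6.5)  cross = 0.5·6.5 − 17.5·21.5 = -373.0000; (r_i+r_j)·cross = 18·-373.0000 = -6714.0000
edge 1: (17.5,6.5)→(12.5,35.5)  cross = 17.5·35.5 − 12.5·6.5 = 540.0000; (r_i+r_j)·cross = 30·540.0000 = 16200.0000
edge 2: (12.5,35.5)→(5.5,38)  cross = 12.5·38 − 5.5·35.5 = 279.7500; (r_i+r_j)·cross = 18·279.7500 = 5035.5000
edge 3: (5.5,38)→(0.5,21.5)  cross = 5.5·21.5 − 0.5·38 = 99.2500; (r_i+r_j)·cross = 6·99.2500 = 595.5000
Σcross = 546.0000 → A = |Σcross|/2 = 273.0000 mm²
Σ(r_i+r_j)·cross = 15117.0000 → first moment M = |Σ|/6 = 2519.5000
R_c = M/A = 2519.5000/273.0000 = 9.2289 mm
θ = 271° = 4.729842 rad
V = θ·R_c·A = 4.729842·9.2289·273.0000 = 11916.838 mm³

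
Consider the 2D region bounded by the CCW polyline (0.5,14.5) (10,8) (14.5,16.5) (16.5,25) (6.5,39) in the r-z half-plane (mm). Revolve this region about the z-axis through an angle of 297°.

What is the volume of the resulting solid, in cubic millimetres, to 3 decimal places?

Volume = 12184.981 mm³

Profile (r,z), 5 vertices: (0.5,14.5) (10,8) (14.5,16.5) (16.5,25) (6.5,39)
edge 0: (0.5,14.5)→(10,8)  cross = 0.5·8 − 10·14.5 = -141.0000; (r_i+r_j)·cross = 10.5·-141.0000 = -1480.5000
edge 1: (10,8)→(14.5,16.5)  cross = 10·16.5 − 14.5·8 = 49.0000; (r_i+r_j)·cross = 24.5·49.0000 = 1200.5000
edge 2: (14.5,16.5)→(16.5,25)  cross = 14.5·25 − 16.5·16.5 = 90.2500; (r_i+r_j)·cross = 31·90.2500 = 2797.7500
edge 3: (16.5,25)→(6.5,39)  cross = 16.5·39 − 6.5·25 = 481.0000; (r_i+r_j)·cross = 23·481.0000 = 11063.0000
edge 4: (6.5,39)→(0.5,14.5)  cross = 6.5·14.5 − 0.5·39 = 74.7500; (r_i+r_j)·cross = 7·74.7500 = 523.2500
Σcross = 554.0000 → A = |Σcross|/2 = 277.0000 mm²
Σ(r_i+r_j)·cross = 14104.0000 → first moment M = |Σ|/6 = 2350.6667
R_c = M/A = 2350.6667/277.0000 = 8.4862 mm
θ = 297° = 5.183628 rad
V = θ·R_c·A = 5.183628·8.4862·277.0000 = 12184.981 mm³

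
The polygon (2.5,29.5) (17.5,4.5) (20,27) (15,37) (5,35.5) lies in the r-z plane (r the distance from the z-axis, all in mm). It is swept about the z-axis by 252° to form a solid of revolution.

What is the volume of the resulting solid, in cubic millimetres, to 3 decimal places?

Volume = 17123.316 mm³

Profile (r,z), 5 vertices: (2.5,29.5) (17.5,4.5) (20,27) (15,37) (5,35.5)
edge 0: (2.5,29.5)→(17.5,4.5)  cross = 2.5·4.5 − 17.5·29.5 = -505.0000; (r_i+r_j)·cross = 20·-505.0000 = -10100.0000
edge 1: (17.5,4.5)→(20,27)  cross = 17.5·27 − 20·4.5 = 382.5000; (r_i+r_j)·cross = 37.5·382.5000 = 14343.7500
edge 2: (20,27)→(15,37)  cross = 20·37 − 15·27 = 335.0000; (r_i+r_j)·cross = 35·335.0000 = 11725.0000
edge 3: (15,37)→(5,35.5)  cross = 15·35.5 − 5·37 = 347.5000; (r_i+r_j)·cross = 20·347.5000 = 6950.0000
edge 4: (5,35.5)→(2.5,29.5)  cross = 5·29.5 − 2.5·35.5 = 58.7500; (r_i+r_j)·cross = 7.5·58.7500 = 440.6250
Σcross = 618.7500 → A = |Σcross|/2 = 309.3750 mm²
Σ(r_i+r_j)·cross = 23359.3750 → first moment M = |Σ|/6 = 3893.2292
R_c = M/A = 3893.2292/309.3750 = 12.5842 mm
θ = 252° = 4.398230 rad
V = θ·R_c·A = 4.398230·12.5842·309.3750 = 17123.316 mm³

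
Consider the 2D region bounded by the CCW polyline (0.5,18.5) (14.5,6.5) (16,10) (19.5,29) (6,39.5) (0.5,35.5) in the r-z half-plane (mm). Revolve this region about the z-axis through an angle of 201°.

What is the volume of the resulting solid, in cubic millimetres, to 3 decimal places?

Profile (r,z), 6 vertices: (0.5,18.5) (14.5,6.5) (16,10) (19.5,29) (6,39.5) (0.5,35.5)
edge 0: (0.5,18.5)→(14.5,6.5)  cross = 0.5·6.5 − 14.5·18.5 = -265.0000; (r_i+r_j)·cross = 15·-265.0000 = -3975.0000
edge 1: (14.5,6.5)→(16,10)  cross = 14.5·10 − 16·6.5 = 41.0000; (r_i+r_j)·cross = 30.5·41.0000 = 1250.5000
edge 2: (16,10)→(19.5,29)  cross = 16·29 − 19.5·10 = 269.0000; (r_i+r_j)·cross = 35.5·269.0000 = 9549.5000
edge 3: (19.5,29)→(6,39.5)  cross = 19.5·39.5 − 6·29 = 596.2500; (r_i+r_j)·cross = 25.5·596.2500 = 15204.3750
edge 4: (6,39.5)→(0.5,35.5)  cross = 6·35.5 − 0.5·39.5 = 193.2500; (r_i+r_j)·cross = 6.5·193.2500 = 1256.1250
edge 5: (0.5,35.5)→(0.5,18.5)  cross = 0.5·18.5 − 0.5·35.5 = -8.5000; (r_i+r_j)·cross = 1·-8.5000 = -8.5000
Σcross = 826.0000 → A = |Σcross|/2 = 413.0000 mm²
Σ(r_i+r_j)·cross = 23277.0000 → first moment M = |Σ|/6 = 3879.5000
R_c = M/A = 3879.5000/413.0000 = 9.3935 mm
θ = 201° = 3.508112 rad
V = θ·R_c·A = 3.508112·9.3935·413.0000 = 13609.720 mm³

Volume = 13609.720 mm³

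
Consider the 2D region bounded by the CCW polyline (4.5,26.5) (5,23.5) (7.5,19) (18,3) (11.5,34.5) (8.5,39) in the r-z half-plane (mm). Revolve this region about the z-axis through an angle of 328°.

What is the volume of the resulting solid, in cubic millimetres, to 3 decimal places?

Profile (r,z), 6 vertices: (4.5,26.5) (5,23.5) (7.5,19) (18,3) (11.5,34.5) (8.5,39)
edge 0: (4.5,26.5)→(5,23.5)  cross = 4.5·23.5 − 5·26.5 = -26.7500; (r_i+r_j)·cross = 9.5·-26.7500 = -254.1250
edge 1: (5,23.5)→(7.5,19)  cross = 5·19 − 7.5·23.5 = -81.2500; (r_i+r_j)·cross = 12.5·-81.2500 = -1015.6250
edge 2: (7.5,19)→(18,3)  cross = 7.5·3 − 18·19 = -319.5000; (r_i+r_j)·cross = 25.5·-319.5000 = -8147.2500
edge 3: (18,3)→(11.5,34.5)  cross = 18·34.5 − 11.5·3 = 586.5000; (r_i+r_j)·cross = 29.5·586.5000 = 17301.7500
edge 4: (11.5,34.5)→(8.5,39)  cross = 11.5·39 − 8.5·34.5 = 155.2500; (r_i+r_j)·cross = 20·155.2500 = 3105.0000
edge 5: (8.5,39)→(4.5,26.5)  cross = 8.5·26.5 − 4.5·39 = 49.7500; (r_i+r_j)·cross = 13·49.7500 = 646.7500
Σcross = 364.0000 → A = |Σcross|/2 = 182.0000 mm²
Σ(r_i+r_j)·cross = 11636.5000 → first moment M = |Σ|/6 = 1939.4167
R_c = M/A = 1939.4167/182.0000 = 10.6561 mm
θ = 328° = 5.724680 rad
V = θ·R_c·A = 5.724680·10.6561·182.0000 = 11102.540 mm³

Volume = 11102.540 mm³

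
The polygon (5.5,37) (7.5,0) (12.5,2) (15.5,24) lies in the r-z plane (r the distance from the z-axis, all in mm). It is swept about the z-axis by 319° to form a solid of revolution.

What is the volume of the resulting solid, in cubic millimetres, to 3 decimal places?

Profile (r,z), 4 vertices: (5.5,37) (7.5,0) (12.5,2) (15.5,24)
edge 0: (5.5,37)→(7.5,0)  cross = 5.5·0 − 7.5·37 = -277.5000; (r_i+r_j)·cross = 13·-277.5000 = -3607.5000
edge 1: (7.5,0)→(12.5,2)  cross = 7.5·2 − 12.5·0 = 15.0000; (r_i+r_j)·cross = 20·15.0000 = 300.0000
edge 2: (12.5,2)→(15.5,24)  cross = 12.5·24 − 15.5·2 = 269.0000; (r_i+r_j)·cross = 28·269.0000 = 7532.0000
edge 3: (15.5,24)→(5.5,37)  cross = 15.5·37 − 5.5·24 = 441.5000; (r_i+r_j)·cross = 21·441.5000 = 9271.5000
Σcross = 448.0000 → A = |Σcross|/2 = 224.0000 mm²
Σ(r_i+r_j)·cross = 13496.0000 → first moment M = |Σ|/6 = 2249.3333
R_c = M/A = 2249.3333/224.0000 = 10.0417 mm
θ = 319° = 5.567600 rad
V = θ·R_c·A = 5.567600·10.0417·224.0000 = 12523.389 mm³

Volume = 12523.389 mm³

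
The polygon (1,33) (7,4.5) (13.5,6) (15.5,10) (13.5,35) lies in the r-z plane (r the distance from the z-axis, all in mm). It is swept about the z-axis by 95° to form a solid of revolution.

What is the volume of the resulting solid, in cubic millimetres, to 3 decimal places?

Profile (r,z), 5 vertices: (1,33) (7,4.5) (13.5,6) (15.5,10) (13.5,35)
edge 0: (1,33)→(7,4.5)  cross = 1·4.5 − 7·33 = -226.5000; (r_i+r_j)·cross = 8·-226.5000 = -1812.0000
edge 1: (7,4.5)→(13.5,6)  cross = 7·6 − 13.5·4.5 = -18.7500; (r_i+r_j)·cross = 20.5·-18.7500 = -384.3750
edge 2: (13.5,6)→(15.5,10)  cross = 13.5·10 − 15.5·6 = 42.0000; (r_i+r_j)·cross = 29·42.0000 = 1218.0000
edge 3: (15.5,10)→(13.5,35)  cross = 15.5·35 − 13.5·10 = 407.5000; (r_i+r_j)·cross = 29·407.5000 = 11817.5000
edge 4: (13.5,35)→(1,33)  cross = 13.5·33 − 1·35 = 410.5000; (r_i+r_j)·cross = 14.5·410.5000 = 5952.2500
Σcross = 614.7500 → A = |Σcross|/2 = 307.3750 mm²
Σ(r_i+r_j)·cross = 16791.3750 → first moment M = |Σ|/6 = 2798.5625
R_c = M/A = 2798.5625/307.3750 = 9.1047 mm
θ = 95° = 1.658063 rad
V = θ·R_c·A = 1.658063·9.1047·307.3750 = 4640.192 mm³

Volume = 4640.192 mm³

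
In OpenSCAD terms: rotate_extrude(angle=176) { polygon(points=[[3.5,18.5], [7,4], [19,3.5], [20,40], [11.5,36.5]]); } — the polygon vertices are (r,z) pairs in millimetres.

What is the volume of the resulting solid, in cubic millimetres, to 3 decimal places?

Volume = 17477.529 mm³

Profile (r,z), 5 vertices: (3.5,18.5) (7,4) (19,3.5) (20,40) (11.5,36.5)
edge 0: (3.5,18.5)→(7,4)  cross = 3.5·4 − 7·18.5 = -115.5000; (r_i+r_j)·cross = 10.5·-115.5000 = -1212.7500
edge 1: (7,4)→(19,3.5)  cross = 7·3.5 − 19·4 = -51.5000; (r_i+r_j)·cross = 26·-51.5000 = -1339.0000
edge 2: (19,3.5)→(20,40)  cross = 19·40 − 20·3.5 = 690.0000; (r_i+r_j)·cross = 39·690.0000 = 26910.0000
edge 3: (20,40)→(11.5,36.5)  cross = 20·36.5 − 11.5·40 = 270.0000; (r_i+r_j)·cross = 31.5·270.0000 = 8505.0000
edge 4: (11.5,36.5)→(3.5,18.5)  cross = 11.5·18.5 − 3.5·36.5 = 85.0000; (r_i+r_j)·cross = 15·85.0000 = 1275.0000
Σcross = 878.0000 → A = |Σcross|/2 = 439.0000 mm²
Σ(r_i+r_j)·cross = 34138.2500 → first moment M = |Σ|/6 = 5689.7083
R_c = M/A = 5689.7083/439.0000 = 12.9606 mm
θ = 176° = 3.071779 rad
V = θ·R_c·A = 3.071779·12.9606·439.0000 = 17477.529 mm³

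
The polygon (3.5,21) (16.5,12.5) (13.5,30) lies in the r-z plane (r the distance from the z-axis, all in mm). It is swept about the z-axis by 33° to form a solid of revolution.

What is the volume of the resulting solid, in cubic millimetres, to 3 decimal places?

Profile (r,z), 3 vertices: (3.5,21) (16.5,12.5) (13.5,30)
edge 0: (3.5,21)→(16.5,12.5)  cross = 3.5·12.5 − 16.5·21 = -302.7500; (r_i+r_j)·cross = 20·-302.7500 = -6055.0000
edge 1: (16.5,12.5)→(13.5,30)  cross = 16.5·30 − 13.5·12.5 = 326.2500; (r_i+r_j)·cross = 30·326.2500 = 9787.5000
edge 2: (13.5,30)→(3.5,21)  cross = 13.5·21 − 3.5·30 = 178.5000; (r_i+r_j)·cross = 17·178.5000 = 3034.5000
Σcross = 202.0000 → A = |Σcross|/2 = 101.0000 mm²
Σ(r_i+r_j)·cross = 6767.0000 → first moment M = |Σ|/6 = 1127.8333
R_c = M/A = 1127.8333/101.0000 = 11.1667 mm
θ = 33° = 0.575959 rad
V = θ·R_c·A = 0.575959·11.1667·101.0000 = 649.585 mm³

Volume = 649.585 mm³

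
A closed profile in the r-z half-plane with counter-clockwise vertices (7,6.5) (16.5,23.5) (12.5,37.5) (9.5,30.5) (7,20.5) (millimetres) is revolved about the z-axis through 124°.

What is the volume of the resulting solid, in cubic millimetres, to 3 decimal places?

Volume = 3476.801 mm³

Profile (r,z), 5 vertices: (7,6.5) (16.5,23.5) (12.5,37.5) (9.5,30.5) (7,20.5)
edge 0: (7,6.5)→(16.5,23.5)  cross = 7·23.5 − 16.5·6.5 = 57.2500; (r_i+r_j)·cross = 23.5·57.2500 = 1345.3750
edge 1: (16.5,23.5)→(12.5,37.5)  cross = 16.5·37.5 − 12.5·23.5 = 325.0000; (r_i+r_j)·cross = 29·325.0000 = 9425.0000
edge 2: (12.5,37.5)→(9.5,30.5)  cross = 12.5·30.5 − 9.5·37.5 = 25.0000; (r_i+r_j)·cross = 22·25.0000 = 550.0000
edge 3: (9.5,30.5)→(7,20.5)  cross = 9.5·20.5 − 7·30.5 = -18.7500; (r_i+r_j)·cross = 16.5·-18.7500 = -309.3750
edge 4: (7,20.5)→(7,6.5)  cross = 7·6.5 − 7·20.5 = -98.0000; (r_i+r_j)·cross = 14·-98.0000 = -1372.0000
Σcross = 290.5000 → A = |Σcross|/2 = 145.2500 mm²
Σ(r_i+r_j)·cross = 9639.0000 → first moment M = |Σ|/6 = 1606.5000
R_c = M/A = 1606.5000/145.2500 = 11.0602 mm
θ = 124° = 2.164208 rad
V = θ·R_c·A = 2.164208·11.0602·145.2500 = 3476.801 mm³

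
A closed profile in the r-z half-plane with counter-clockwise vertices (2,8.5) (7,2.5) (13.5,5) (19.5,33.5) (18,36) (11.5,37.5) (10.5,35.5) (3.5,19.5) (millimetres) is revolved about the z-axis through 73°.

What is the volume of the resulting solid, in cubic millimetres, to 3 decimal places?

Profile (r,z), 8 vertices: (2,8.5) (7,2.5) (13.5,5) (19.5,33.5) (18,36) (11.5,37.5) (10.5,35.5) (3.5,19.5)
edge 0: (2,8.5)→(7,2.5)  cross = 2·2.5 − 7·8.5 = -54.5000; (r_i+r_j)·cross = 9·-54.5000 = -490.5000
edge 1: (7,2.5)→(13.5,5)  cross = 7·5 − 13.5·2.5 = 1.2500; (r_i+r_j)·cross = 20.5·1.2500 = 25.6250
edge 2: (13.5,5)→(19.5,33.5)  cross = 13.5·33.5 − 19.5·5 = 354.7500; (r_i+r_j)·cross = 33·354.7500 = 11706.7500
edge 3: (19.5,33.5)→(18,36)  cross = 19.5·36 − 18·33.5 = 99.0000; (r_i+r_j)·cross = 37.5·99.0000 = 3712.5000
edge 4: (18,36)→(11.5,37.5)  cross = 18·37.5 − 11.5·36 = 261.0000; (r_i+r_j)·cross = 29.5·261.0000 = 7699.5000
edge 5: (11.5,37.5)→(10.5,35.5)  cross = 11.5·35.5 − 10.5·37.5 = 14.5000; (r_i+r_j)·cross = 22·14.5000 = 319.0000
edge 6: (10.5,35.5)→(3.5,19.5)  cross = 10.5·19.5 − 3.5·35.5 = 80.5000; (r_i+r_j)·cross = 14·80.5000 = 1127.0000
edge 7: (3.5,19.5)→(2,8.5)  cross = 3.5·8.5 − 2·19.5 = -9.2500; (r_i+r_j)·cross = 5.5·-9.2500 = -50.8750
Σcross = 747.2500 → A = |Σcross|/2 = 373.6250 mm²
Σ(r_i+r_j)·cross = 24049.0000 → first moment M = |Σ|/6 = 4008.1667
R_c = M/A = 4008.1667/373.6250 = 10.7278 mm
θ = 73° = 1.274090 rad
V = θ·R_c·A = 1.274090·10.7278·373.6250 = 5106.766 mm³

Volume = 5106.766 mm³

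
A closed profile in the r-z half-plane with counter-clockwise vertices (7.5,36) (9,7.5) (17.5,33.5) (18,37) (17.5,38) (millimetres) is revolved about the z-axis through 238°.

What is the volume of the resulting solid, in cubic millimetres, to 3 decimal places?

Volume = 8026.861 mm³

Profile (r,z), 5 vertices: (7.5,36) (9,7.5) (17.5,33.5) (18,37) (17.5,38)
edge 0: (7.5,36)→(9,7.5)  cross = 7.5·7.5 − 9·36 = -267.7500; (r_i+r_j)·cross = 16.5·-267.7500 = -4417.8750
edge 1: (9,7.5)→(17.5,33.5)  cross = 9·33.5 − 17.5·7.5 = 170.2500; (r_i+r_j)·cross = 26.5·170.2500 = 4511.6250
edge 2: (17.5,33.5)→(18,37)  cross = 17.5·37 − 18·33.5 = 44.5000; (r_i+r_j)·cross = 35.5·44.5000 = 1579.7500
edge 3: (18,37)→(17.5,38)  cross = 18·38 − 17.5·37 = 36.5000; (r_i+r_j)·cross = 35.5·36.5000 = 1295.7500
edge 4: (17.5,38)→(7.5,36)  cross = 17.5·36 − 7.5·38 = 345.0000; (r_i+r_j)·cross = 25·345.0000 = 8625.0000
Σcross = 328.5000 → A = |Σcross|/2 = 164.2500 mm²
Σ(r_i+r_j)·cross = 11594.2500 → first moment M = |Σ|/6 = 1932.3750
R_c = M/A = 1932.3750/164.2500 = 11.7648 mm
θ = 238° = 4.153884 rad
V = θ·R_c·A = 4.153884·11.7648·164.2500 = 8026.861 mm³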